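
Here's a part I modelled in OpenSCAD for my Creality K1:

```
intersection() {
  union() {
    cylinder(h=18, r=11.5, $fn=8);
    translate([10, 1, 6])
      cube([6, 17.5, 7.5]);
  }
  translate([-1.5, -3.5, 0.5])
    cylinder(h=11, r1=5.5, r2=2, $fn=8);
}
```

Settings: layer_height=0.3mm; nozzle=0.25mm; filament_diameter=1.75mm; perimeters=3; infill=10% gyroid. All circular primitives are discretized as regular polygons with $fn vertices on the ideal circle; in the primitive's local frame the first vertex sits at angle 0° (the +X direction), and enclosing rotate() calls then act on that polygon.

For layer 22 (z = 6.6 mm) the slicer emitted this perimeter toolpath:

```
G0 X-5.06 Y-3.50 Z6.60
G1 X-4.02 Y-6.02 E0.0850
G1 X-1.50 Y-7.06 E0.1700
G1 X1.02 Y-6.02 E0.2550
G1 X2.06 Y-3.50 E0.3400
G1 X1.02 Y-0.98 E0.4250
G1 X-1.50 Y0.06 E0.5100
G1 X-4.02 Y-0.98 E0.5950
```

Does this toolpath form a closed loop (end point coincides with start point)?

no

Start point (G0): (-5.06, -3.50). End point (last G1): the path does not return to the start — open.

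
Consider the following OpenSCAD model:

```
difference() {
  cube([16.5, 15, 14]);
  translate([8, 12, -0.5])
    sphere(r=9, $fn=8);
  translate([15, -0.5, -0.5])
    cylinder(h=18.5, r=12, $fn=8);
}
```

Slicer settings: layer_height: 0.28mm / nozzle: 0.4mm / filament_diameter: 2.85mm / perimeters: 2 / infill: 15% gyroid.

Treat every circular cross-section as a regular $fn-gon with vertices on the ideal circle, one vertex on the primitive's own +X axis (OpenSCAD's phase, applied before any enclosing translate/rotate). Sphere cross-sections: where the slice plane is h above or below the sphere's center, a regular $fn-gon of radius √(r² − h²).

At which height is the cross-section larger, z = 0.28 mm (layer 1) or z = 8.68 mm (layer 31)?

layer 31 (z = 8.68 mm)

Layer 1 (z = 0.28): the 16.5×15 cube contributes its full rectangle (area 247.50 mm²); the r=9 sphere at (8, 12) contributes a regular 8-gon of circumradius √(9²−0.78²) = 8.966 (area = (8/2)·8.966²·sin(360°/8) = 227.38 mm²); the cylinder at (15, -0.5): section is a regular 8-gon, circumradius r=12 (area = (8/2)·12.000²·sin(360°/8) = 407.29 mm²); Taking the first minus the rest: starting from the 16.5×15 cube (247.50 mm²), the r=9 sphere at (8, 12) partially overlaps it — only the 160.98 mm² overlap (of its 227.38 mm²) is removed, clipping the outline; the r=12 cylinder at (15, -0.5) partially overlaps it — only the 60.26 mm² overlap (of its 407.29 mm²) is removed, clipping the outline — area = 26.26 mm². So its area = 26.26 mm². Layer 31 (z = 8.68): the 16.5×15 cube contributes its full rectangle (area 247.50 mm²); the sphere at (8, 12) is not intersected at this z (|z−center|=9.180 > r=9); the r=12 cylinder at (15, -0.5) contributes a regular 8-gon of circumradius 12 (area = (8/2)·12.000²·sin(360°/8) = 407.29 mm²); Subtracting the remaining from the first: starting from the 16.5×15 cube (247.50 mm²), the r=12 cylinder at (15, -0.5) partially overlaps it — only the 112.66 mm² overlap (of its 407.29 mm²) is removed, clipping the outline — area = 134.84 mm². So its area = 134.84 mm². Layer 31 is larger (134.84 vs 26.26 mm²).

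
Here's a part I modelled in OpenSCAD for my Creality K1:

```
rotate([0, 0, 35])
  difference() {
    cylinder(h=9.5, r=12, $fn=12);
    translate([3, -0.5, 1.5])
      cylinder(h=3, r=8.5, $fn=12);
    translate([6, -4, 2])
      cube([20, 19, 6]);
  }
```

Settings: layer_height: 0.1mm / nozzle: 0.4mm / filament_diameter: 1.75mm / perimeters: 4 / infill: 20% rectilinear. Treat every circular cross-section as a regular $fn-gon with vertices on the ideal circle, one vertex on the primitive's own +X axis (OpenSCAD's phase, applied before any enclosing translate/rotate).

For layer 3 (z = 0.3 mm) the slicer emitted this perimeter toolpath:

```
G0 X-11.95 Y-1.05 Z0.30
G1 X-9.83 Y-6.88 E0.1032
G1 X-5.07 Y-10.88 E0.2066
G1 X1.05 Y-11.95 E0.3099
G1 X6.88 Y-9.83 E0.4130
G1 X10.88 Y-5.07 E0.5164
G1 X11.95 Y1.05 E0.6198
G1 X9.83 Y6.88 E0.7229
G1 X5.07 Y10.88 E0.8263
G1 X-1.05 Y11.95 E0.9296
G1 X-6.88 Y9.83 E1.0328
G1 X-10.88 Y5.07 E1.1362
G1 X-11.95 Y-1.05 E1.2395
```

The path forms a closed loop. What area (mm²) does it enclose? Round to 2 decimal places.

431.95 mm²

Apply the shoelace formula to the sequence of (X, Y) vertices; enclosed area = 431.95 mm².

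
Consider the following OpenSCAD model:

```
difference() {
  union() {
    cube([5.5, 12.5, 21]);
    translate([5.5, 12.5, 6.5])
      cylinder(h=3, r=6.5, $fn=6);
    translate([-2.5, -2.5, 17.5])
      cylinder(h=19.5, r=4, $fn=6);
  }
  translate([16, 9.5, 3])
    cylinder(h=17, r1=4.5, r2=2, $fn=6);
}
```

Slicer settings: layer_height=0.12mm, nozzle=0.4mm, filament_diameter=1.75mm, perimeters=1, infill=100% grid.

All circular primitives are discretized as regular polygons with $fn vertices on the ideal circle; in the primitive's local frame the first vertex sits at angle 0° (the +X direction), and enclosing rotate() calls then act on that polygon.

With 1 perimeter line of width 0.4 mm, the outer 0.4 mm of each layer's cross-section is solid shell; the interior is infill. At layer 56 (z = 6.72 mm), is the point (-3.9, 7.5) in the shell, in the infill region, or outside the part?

outside

At z = 6.72 mm: the cube (footprint 5.5×12.5) is included at this height; the r=6.5 cylinder at (5.5, 12.5) gives a regular 6-gon of circumradius 6.5 (constant along its height); the cylinder at (-2.5, -2.5) does not reach this height (z outside [17.5, 37]); Merging all regions: the regions partially overlap (shared area 26.58 mm²), so overlapping operands fuse into one piece — 1 connected region; the cone at (16, 9.5) contributes a regular 6-gon of circumradius 3.953 (interpolated between r1=4.5 and r2=2 at t=0.219); After the difference (first − rest): starting from the result so far, the cone at (16, 9.5) misses the remaining region (no effect) — 1 connected region. Overall, the cross-section is a single solid region. The nearest boundary edge runs (0.00, 0.00)→(0.00, 10.77); distance from the point to it = 3.90 mm. The point is not inside any of the regions above, so it lies outside the cross-section (3.90 mm from the nearest boundary).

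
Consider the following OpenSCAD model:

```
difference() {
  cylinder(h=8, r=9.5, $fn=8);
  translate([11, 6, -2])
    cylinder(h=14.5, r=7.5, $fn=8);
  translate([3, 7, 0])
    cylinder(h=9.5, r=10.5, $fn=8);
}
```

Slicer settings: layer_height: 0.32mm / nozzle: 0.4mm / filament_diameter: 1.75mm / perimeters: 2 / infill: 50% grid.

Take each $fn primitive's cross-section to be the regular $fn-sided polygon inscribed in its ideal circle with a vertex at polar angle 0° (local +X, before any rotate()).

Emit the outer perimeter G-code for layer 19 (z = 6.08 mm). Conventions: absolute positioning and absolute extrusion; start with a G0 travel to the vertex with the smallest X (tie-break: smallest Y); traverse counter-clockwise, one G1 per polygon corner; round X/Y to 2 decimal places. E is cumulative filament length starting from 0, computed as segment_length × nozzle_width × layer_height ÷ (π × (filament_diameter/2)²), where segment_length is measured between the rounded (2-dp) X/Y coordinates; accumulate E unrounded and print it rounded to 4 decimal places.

G0 X-9.50 Y0.00 Z6.08
G1 X-6.72 Y-6.72 E0.3870
G1 X0.00 Y-9.50 E0.7740
G1 X6.72 Y-6.72 E1.1610
G1 X9.10 Y-0.97 E1.4922
G1 X3.00 Y-3.50 E1.8436
G1 X-4.42 Y-0.42 E2.2712
G1 X-7.05 Y5.91 E2.6359
G1 X-9.50 Y0.00 E2.9764

At z = 6.08 mm: the cylinder: section is a regular 8-gon, circumradius r=9.5; the cylinder at (11, 6): section is a regular 8-gon, circumradius r=7.5; the r=10.5 cylinder at (3, 7) gives a regular 8-gon of circumradius 10.5 (constant along its height); Taking the first minus the rest: starting from the r=9.5 cylinder, the r=7.5 cylinder at (11, 6) partially overlaps it — only the 25.21 mm² overlap (of its 159.10 mm²) is removed, clipping the outline; the r=10.5 cylinder at (3, 7) partially overlaps it — only the 116.37 mm² overlap (of its 311.83 mm²) is removed, clipping the outline — 1 connected region. The outline is a single polygon with 8 vertices. Extrusion per mm of travel: 0.4 × 0.32 / (π × 0.875²) = 0.053216. Accumulating E over each segment gives final E = 2.9764.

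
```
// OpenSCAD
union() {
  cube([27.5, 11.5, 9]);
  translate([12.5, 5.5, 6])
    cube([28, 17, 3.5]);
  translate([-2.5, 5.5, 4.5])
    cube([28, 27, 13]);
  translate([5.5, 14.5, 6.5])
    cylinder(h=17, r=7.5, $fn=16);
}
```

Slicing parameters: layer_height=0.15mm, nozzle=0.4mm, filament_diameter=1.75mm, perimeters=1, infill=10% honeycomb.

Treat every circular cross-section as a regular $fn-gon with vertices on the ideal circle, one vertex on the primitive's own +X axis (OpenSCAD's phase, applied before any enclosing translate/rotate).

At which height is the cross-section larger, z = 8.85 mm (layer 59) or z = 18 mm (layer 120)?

Layer 59 (z = 8.85): the cube (footprint 27.5×11.5) is included at this height (area 316.25 mm²); the cube at (12.5, 5.5) (footprint 28×17) is included at this height (area 476.00 mm²); the cube at (-2.5, 5.5) (footprint 28×27) is included at this height (area 756.00 mm²); the cylinder at (5.5, 14.5): section is a regular 16-gon, circumradius r=7.5 (area = (16/2)·7.500²·sin(360°/16) = 172.21 mm²); Combining (union): the regions partially overlap — summed areas 1720.46 mm² minus the doubly-counted overlap 558.21 mm² gives 1162.25 mm² — area = 1162.25 mm². So its area = 1162.25 mm². Layer 120 (z = 18): the cube is absent (z outside [0, 9]); the cube at (12.5, 5.5) is not intersected at this z (z outside [6, 9.5]); the cube at (-2.5, 5.5) is absent (z outside [4.5, 17.5]); the r=7.5 cylinder at (5.5, 14.5) contributes a regular 16-gon of circumradius 7.5 (area = (16/2)·7.500²·sin(360°/16) = 172.21 mm²); Merging all regions: only the r=7.5 cylinder at (5.5, 14.5) is present, so the union is just that shape — area = 172.21 mm². So its area = 172.21 mm². Layer 59 is larger (1162.25 vs 172.21 mm²).

layer 59 (z = 8.85 mm)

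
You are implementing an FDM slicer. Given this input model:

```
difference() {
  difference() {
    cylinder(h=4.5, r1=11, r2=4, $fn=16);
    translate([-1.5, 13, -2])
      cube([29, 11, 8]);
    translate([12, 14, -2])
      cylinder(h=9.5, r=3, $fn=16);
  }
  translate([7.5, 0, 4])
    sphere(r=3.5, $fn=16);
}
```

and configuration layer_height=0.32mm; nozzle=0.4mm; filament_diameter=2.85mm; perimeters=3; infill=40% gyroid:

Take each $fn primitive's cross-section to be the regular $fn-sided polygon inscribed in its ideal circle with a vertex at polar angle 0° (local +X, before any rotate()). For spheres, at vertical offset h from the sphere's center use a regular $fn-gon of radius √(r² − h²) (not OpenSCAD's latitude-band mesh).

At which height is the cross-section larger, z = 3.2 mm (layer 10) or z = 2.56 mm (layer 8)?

Layer 10 (z = 3.2): the cone contributes a regular 16-gon of circumradius 6.022 (interpolated between r1=11 and r2=4 at t=0.711) (area = (16/2)·6.022²·sin(360°/16) = 111.03 mm²); the cube at (-1.5, 13) is present — its section is the full 29×11 rectangle (area 319.00 mm²); the cylinder at (12, 14): section is a regular 16-gon, circumradius r=3 (area = (16/2)·3.000²·sin(360°/16) = 27.55 mm²); Subtracting the remaining from the first: starting from the cone (111.03 mm²), the 29×11 cube at (-1.5, 13) misses the remaining region (no effect); the r=3 cylinder at (12, 14) misses the remaining region (no effect) — area = 111.03 mm²; the r=3.5 sphere at (7.5, 0) contributes a regular 16-gon of circumradius √(3.5²−0.8²) = 3.407 (area = (16/2)·3.407²·sin(360°/16) = 35.54 mm²); Taking the first minus the rest: starting from that combined region (111.03 mm²), the r=3.5 sphere at (7.5, 0) partially overlaps it — only the 6.49 mm² overlap (of its 35.54 mm²) is removed, clipping the outline — area = 104.55 mm². So its area = 104.55 mm². Layer 8 (z = 2.56): the cone: at t=0.569 of its height the radius interpolates to r₁+(r₂−r₁)t = 7.018, giving a regular 16-gon of that circumradius (area = (16/2)·7.018²·sin(360°/16) = 150.77 mm²); the cube at (-1.5, 13) (footprint 29×11) is included at this height (area 319.00 mm²); the cylinder at (12, 14): section is a regular 16-gon, circumradius r=3 (area = (16/2)·3.000²·sin(360°/16) = 27.55 mm²); Subtracting the remaining from the first: starting from the cone (150.77 mm²), the 29×11 cube at (-1.5, 13) misses the remaining region (no effect); the r=3 cylinder at (12, 14) misses the remaining region (no effect) — area = 150.77 mm²; the r=3.5 sphere at (7.5, 0) contributes a regular 16-gon of circumradius √(3.5²−1.44²) = 3.190 (area = (16/2)·3.190²·sin(360°/16) = 31.15 mm²); Subtracting the remaining from the first: starting from that combined region (150.77 mm²), the r=3.5 sphere at (7.5, 0) partially overlaps it — only the 10.68 mm² overlap (of its 31.15 mm²) is removed, clipping the outline — area = 140.10 mm². So its area = 140.10 mm². Layer 8 is larger (140.10 vs 104.55 mm²).

layer 8 (z = 2.56 mm)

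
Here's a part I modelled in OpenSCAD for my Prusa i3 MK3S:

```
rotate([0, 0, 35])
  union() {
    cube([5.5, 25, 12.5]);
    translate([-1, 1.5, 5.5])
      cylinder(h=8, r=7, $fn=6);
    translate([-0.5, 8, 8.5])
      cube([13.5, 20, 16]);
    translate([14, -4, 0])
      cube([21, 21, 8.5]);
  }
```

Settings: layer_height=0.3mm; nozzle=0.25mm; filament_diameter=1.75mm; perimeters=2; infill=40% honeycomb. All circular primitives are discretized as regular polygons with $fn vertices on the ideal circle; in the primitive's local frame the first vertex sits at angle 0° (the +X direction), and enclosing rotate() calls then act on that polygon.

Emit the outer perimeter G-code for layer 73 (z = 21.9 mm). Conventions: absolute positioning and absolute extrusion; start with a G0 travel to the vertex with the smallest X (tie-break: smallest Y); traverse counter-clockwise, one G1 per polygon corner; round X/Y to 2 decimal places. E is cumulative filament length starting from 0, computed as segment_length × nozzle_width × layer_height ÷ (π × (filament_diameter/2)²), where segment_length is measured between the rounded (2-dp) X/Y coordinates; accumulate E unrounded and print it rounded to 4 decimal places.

At z = 21.9 mm: the cube is absent (z outside [0, 12.5]); the cylinder at (-1, 1.5) does not reach this height (z outside [5.5, 13.5]); the cube at (-0.5, 8) is present — its section is the full 13.5×20 rectangle; the cube at (14, -4) is absent (z outside [0, 8.5]); Taking the union: only the 13.5×20 cube at (-0.5, 8) is present, so the union is just that shape — 1 connected region; (whole slice rotated 35° about Z — lengths, areas and connectivity unchanged). The outline is a single polygon with 4 vertices. Extrusion per mm of travel: 0.25 × 0.3 / (π × 0.875²) = 0.031181. Accumulating E over each segment gives final E = 2.0889.

G0 X-16.47 Y22.65 Z21.90
G1 X-5.00 Y6.27 E0.6235
G1 X6.06 Y14.01 E1.0444
G1 X-5.41 Y30.39 E1.6680
G1 X-16.47 Y22.65 E2.0889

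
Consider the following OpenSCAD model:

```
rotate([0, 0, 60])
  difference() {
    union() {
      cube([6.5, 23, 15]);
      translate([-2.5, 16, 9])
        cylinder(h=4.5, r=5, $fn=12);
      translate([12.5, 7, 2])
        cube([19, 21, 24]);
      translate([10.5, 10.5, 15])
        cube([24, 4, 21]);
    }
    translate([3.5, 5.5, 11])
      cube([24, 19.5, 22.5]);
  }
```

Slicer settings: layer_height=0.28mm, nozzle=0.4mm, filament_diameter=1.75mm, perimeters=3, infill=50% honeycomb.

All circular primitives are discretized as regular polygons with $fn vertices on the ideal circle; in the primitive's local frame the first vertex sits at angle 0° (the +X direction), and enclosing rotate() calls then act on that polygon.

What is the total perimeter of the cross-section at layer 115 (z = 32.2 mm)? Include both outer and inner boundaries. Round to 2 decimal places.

At z = 32.2 mm: the cube does not reach this height (z outside [0, 15]); the cylinder at (-2.5, 16) is absent (z outside [9, 13.5]); the cube at (12.5, 7) is absent (z outside [2, 26]); the cube at (10.5, 10.5) is present — its section is the full 24×4 rectangle (perimeter 56.00 mm); Combining (union): only the 24×4 cube at (10.5, 10.5) is present, so the union is just that shape — boundary = 56.00 mm; the cube at (3.5, 5.5) (footprint 24×19.5) is included at this height (perimeter 87.00 mm); Taking the first minus the rest: starting from the result so far, the 24×19.5 cube at (3.5, 5.5) partially overlaps it — only the 68.00 mm² overlap (of its 468.00 mm²) is removed, clipping the outline — boundary = 22.00 mm; (rotated 60° about Z; rotation is an isometry so areas/perimeters/island counts are preserved). Overall, the cross-section is a single solid region. Total boundary length (outer) = 22.00 mm.

22.00 mm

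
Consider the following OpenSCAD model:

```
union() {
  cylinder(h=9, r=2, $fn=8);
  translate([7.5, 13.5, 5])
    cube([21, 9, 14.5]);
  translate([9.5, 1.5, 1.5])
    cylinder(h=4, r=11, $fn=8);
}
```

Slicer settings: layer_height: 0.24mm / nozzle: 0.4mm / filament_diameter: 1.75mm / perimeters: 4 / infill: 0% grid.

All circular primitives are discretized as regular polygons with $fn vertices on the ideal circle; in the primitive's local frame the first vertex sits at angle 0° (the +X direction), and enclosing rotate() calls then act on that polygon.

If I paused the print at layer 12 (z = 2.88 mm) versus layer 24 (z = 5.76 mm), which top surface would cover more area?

layer 12 (z = 2.88 mm)

Layer 12 (z = 2.88): the cylinder: section is a regular 8-gon, circumradius r=2 (area = (8/2)·2.000²·sin(360°/8) = 11.31 mm²); the cube at (7.5, 13.5) is not intersected at this z (z outside [5, 19.5]); the r=11 cylinder at (9.5, 1.5) contributes a regular 8-gon of circumradius 11 (area = (8/2)·11.000²·sin(360°/8) = 342.24 mm²); Merging all regions: the regions partially overlap — summed areas 353.55 mm² minus the doubly-counted overlap 8.65 mm² gives 344.90 mm² — area = 344.90 mm². So its area = 344.90 mm². Layer 24 (z = 5.76): the r=2 cylinder gives a regular 8-gon of circumradius 2 (constant along its height) (area = (8/2)·2.000²·sin(360°/8) = 11.31 mm²); the cube at (7.5, 13.5) is present — its section is the full 21×9 rectangle (area 189.00 mm²); the cylinder at (9.5, 1.5) does not reach this height (z outside [1.5, 5.5]); Merging all regions: the 2 present regions are separate (no shared area or edge), so areas and boundary lengths simply add and each stays a separate island — area = 200.31 mm². So its area = 200.31 mm². Layer 12 is larger (344.90 vs 200.31 mm²).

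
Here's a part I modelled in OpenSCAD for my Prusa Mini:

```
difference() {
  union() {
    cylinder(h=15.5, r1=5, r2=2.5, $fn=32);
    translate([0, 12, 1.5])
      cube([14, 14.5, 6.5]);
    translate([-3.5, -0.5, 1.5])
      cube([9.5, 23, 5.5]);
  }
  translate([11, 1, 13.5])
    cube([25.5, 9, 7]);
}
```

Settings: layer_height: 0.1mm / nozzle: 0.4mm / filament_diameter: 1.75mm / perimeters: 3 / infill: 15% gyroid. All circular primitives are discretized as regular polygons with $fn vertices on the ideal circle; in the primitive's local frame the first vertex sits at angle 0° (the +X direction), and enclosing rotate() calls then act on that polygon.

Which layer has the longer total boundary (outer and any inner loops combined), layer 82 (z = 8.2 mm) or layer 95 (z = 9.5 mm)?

layer 82 (z = 8.2 mm)

Layer 82 (z = 8.2): the cone: at t=0.529 of its height the radius interpolates to r₁+(r₂−r₁)t = 3.677, giving a regular 32-gon of that circumradius (perimeter = 2·32·3.677·sin(180°/32) = 23.07 mm); the cube at (0, 12) does not reach this height (z outside [1.5, 8]); the cube at (-3.5, -0.5) is not intersected at this z (z outside [1.5, 7]); Taking the union: only the cone is present, so the union is just that shape — boundary = 23.07 mm; the cube at (11, 1) is absent (z outside [13.5, 20.5]); After the difference (first − rest): none of the subtracted shapes is present at this height, so that combined region is unchanged — boundary = 23.07 mm. So its perimeter = 23.07 mm. Layer 95 (z = 9.5): the cone (r1=5→r2=2.5) has section circumradius 3.468 here — a regular 32-gon (perimeter = 2·32·3.468·sin(180°/32) = 21.75 mm); the cube at (0, 12) is not intersected at this z (z outside [1.5, 8]); the cube at (-3.5, -0.5) is absent (z outside [1.5, 7]); Merging all regions: only the cone is present, so the union is just that shape — boundary = 21.75 mm; the cube at (11, 1) is absent (z outside [13.5, 20.5]); After the difference (first − rest): none of the subtracted shapes is present at this height, so that combined region is unchanged — boundary = 21.75 mm. So its perimeter = 21.75 mm. Layer 82 is larger (23.07 vs 21.75 mm).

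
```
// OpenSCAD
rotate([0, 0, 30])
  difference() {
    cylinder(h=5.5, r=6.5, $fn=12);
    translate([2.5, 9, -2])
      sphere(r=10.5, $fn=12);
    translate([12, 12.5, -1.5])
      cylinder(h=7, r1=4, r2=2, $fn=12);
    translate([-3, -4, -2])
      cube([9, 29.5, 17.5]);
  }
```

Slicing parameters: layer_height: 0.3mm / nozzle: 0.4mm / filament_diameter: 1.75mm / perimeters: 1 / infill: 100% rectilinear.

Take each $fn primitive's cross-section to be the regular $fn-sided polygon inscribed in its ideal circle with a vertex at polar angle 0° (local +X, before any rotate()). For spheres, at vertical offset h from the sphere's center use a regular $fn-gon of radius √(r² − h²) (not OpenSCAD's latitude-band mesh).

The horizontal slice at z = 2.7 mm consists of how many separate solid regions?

At z = 2.7 mm: the r=6.5 cylinder contributes a regular 12-gon of circumradius 6.5; the sphere at (2.5, 9): section is a regular 12-gon, circumradius = √(r²−h²) = √(10.5²−4.7²) = 9.389; the cone at (12, 12.5): at t=0.600 of its height the radius interpolates to r₁+(r₂−r₁)t = 2.800, giving a regular 12-gon of that circumradius; the cube at (-3, -4) is present — its section is the full 9×29.5 rectangle; Subtracting the remaining from the first: starting from the r=6.5 cylinder, the r=10.5 sphere at (2.5, 9) partially overlaps it — only the 51.70 mm² overlap (of its 264.48 mm²) is removed, clipping the outline; the cone at (12, 12.5) misses the remaining region (no effect); the 9×29.5 cube at (-3, -4) partially overlaps it — only the 37.61 mm² overlap (of its 265.50 mm²) is removed, clipping the outline — 2 connected regions; (whole slice rotated 30° about Z — lengths, areas and connectivity unchanged). The result has 2 disconnected regions.

2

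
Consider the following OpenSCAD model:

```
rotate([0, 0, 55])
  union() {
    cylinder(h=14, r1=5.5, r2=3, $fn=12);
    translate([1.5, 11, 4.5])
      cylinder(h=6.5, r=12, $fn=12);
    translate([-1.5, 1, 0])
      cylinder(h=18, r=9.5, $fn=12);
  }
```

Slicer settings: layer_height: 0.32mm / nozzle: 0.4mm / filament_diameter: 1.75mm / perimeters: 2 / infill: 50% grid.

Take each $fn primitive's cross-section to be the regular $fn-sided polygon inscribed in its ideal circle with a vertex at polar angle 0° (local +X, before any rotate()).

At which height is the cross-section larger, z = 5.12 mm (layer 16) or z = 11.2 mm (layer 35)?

layer 16 (z = 5.12 mm)

Layer 16 (z = 5.12): the cone (r1=5.5→r2=3) has section circumradius 4.586 here — a regular 12-gon (area = (12/2)·4.586²·sin(360°/12) = 63.09 mm²); the r=12 cylinder at (1.5, 11) gives a regular 12-gon of circumradius 12 (constant along its height) (area = (12/2)·12.000²·sin(360°/12) = 432.00 mm²); the r=9.5 cylinder at (-1.5, 1) contributes a regular 12-gon of circumradius 9.5 (area = (12/2)·9.500²·sin(360°/12) = 270.75 mm²); Taking the union: the regions partially overlap — summed areas 765.84 mm² minus the doubly-counted overlap 197.89 mm² gives 567.94 mm² — area = 567.94 mm²; (whole slice rotated 55° about Z — lengths, areas and connectivity unchanged). So its area = 567.94 mm². Layer 35 (z = 11.2): the cone: at t=0.800 of its height the radius interpolates to r₁+(r₂−r₁)t = 3.500, giving a regular 12-gon of that circumradius (area = (12/2)·3.500²·sin(360°/12) = 36.75 mm²); the cylinder at (1.5, 11) is not intersected at this z (z outside [4.5, 11]); the r=9.5 cylinder at (-1.5, 1) contributes a regular 12-gon of circumradius 9.5 (area = (12/2)·9.500²·sin(360°/12) = 270.75 mm²); Combining (union): the cone lies entirely inside the r=9.5 cylinder at (-1.5, 1), so the union is just the r=9.5 cylinder at (-1.5, 1) — area = 270.75 mm²; (whole slice rotated 55° about Z — lengths, areas and connectivity unchanged). So its area = 270.75 mm². Layer 16 is larger (567.94 vs 270.75 mm²).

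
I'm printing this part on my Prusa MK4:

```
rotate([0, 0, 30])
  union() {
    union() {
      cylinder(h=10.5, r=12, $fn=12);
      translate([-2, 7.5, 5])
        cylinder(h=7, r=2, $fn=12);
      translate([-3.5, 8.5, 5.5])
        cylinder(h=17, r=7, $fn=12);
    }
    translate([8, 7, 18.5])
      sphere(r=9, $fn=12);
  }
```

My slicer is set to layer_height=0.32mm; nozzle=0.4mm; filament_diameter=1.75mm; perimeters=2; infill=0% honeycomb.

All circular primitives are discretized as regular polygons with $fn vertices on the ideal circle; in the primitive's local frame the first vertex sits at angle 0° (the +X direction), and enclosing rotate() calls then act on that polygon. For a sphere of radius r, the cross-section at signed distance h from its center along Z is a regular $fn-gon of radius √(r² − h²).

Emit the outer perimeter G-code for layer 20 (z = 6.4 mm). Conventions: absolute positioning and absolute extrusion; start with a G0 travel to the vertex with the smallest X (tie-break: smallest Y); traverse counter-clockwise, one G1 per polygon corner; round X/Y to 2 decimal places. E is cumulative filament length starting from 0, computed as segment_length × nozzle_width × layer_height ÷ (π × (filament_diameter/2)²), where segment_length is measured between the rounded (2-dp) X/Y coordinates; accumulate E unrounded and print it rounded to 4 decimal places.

G0 X-14.28 Y5.61 Z6.40
G1 X-13.34 Y2.11 E0.1929
G1 X-11.84 Y0.61 E0.3057
G1 X-12.00 Y0.00 E0.3393
G1 X-10.39 Y-6.00 E0.6699
G1 X-6.00 Y-10.39 E1.0003
G1 X0.00 Y-12.00 E1.3309
G1 X6.00 Y-10.39 E1.6615
G1 X10.39 Y-6.00 E1.9919
G1 X12.00 Y0.00 E2.3225
G1 X10.39 Y6.00 E2.6530
G1 X6.00 Y10.39 E2.9834
G1 X0.00 Y12.00 E3.3140
G1 X-3.24 Y11.13 E3.4926
G1 X-3.78 Y11.67 E3.5332
G1 X-7.28 Y12.61 E3.7260
G1 X-10.78 Y11.67 E3.9189
G1 X-13.34 Y9.11 E4.1116
G1 X-14.28 Y5.61 E4.3044

At z = 6.4 mm: the r=12 cylinder contributes a regular 12-gon of circumradius 12; the r=2 cylinder at (-2, 7.5) gives a regular 12-gon of circumradius 2 (constant along its height); the r=7 cylinder at (-3.5, 8.5) gives a regular 12-gon of circumradius 7 (constant along its height); Taking the union: the regions partially overlap (shared area 110.45 mm²), so overlapping operands fuse into one piece — 1 connected region; the sphere at (8, 7) does not reach this height (|z−center|=12.100 > r=9); Merging all regions: only that combined region is present, so the union is just that shape — 1 connected region; (rotated 30° about Z; rotation is an isometry so areas/perimeters/island counts are preserved). The outline is a single polygon with 18 vertices. Extrusion per mm of travel: 0.4 × 0.32 / (π × 0.875²) = 0.053216. Accumulating E over each segment gives final E = 4.3044.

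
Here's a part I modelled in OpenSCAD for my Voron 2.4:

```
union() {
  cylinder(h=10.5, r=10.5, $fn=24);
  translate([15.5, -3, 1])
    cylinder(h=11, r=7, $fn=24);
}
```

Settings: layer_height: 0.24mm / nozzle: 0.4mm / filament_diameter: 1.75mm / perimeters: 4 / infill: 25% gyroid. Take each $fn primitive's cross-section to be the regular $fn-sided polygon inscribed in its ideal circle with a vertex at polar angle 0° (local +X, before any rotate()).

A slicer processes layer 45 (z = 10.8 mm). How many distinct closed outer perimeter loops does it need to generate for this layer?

1

At z = 10.8 mm: the cylinder is not intersected at this z (z outside [0, 10.5]); the r=7 cylinder at (15.5, -3) contributes a regular 24-gon of circumradius 7; Combining (union): only the r=7 cylinder at (15.5, -3) is present, so the union is just that shape — 1 connected region. The result has 1 disconnected region.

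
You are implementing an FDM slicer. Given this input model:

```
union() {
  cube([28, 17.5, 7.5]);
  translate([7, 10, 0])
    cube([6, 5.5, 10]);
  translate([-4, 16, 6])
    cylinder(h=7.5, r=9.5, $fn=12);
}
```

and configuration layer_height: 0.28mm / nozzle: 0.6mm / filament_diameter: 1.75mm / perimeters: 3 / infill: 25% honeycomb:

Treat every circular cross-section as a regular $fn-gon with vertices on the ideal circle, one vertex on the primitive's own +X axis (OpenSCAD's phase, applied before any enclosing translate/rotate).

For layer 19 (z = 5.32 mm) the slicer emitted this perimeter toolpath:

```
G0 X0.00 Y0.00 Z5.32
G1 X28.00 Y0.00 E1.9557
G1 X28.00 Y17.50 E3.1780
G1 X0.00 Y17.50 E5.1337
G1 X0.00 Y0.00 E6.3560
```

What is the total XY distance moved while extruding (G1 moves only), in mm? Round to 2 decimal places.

Sum the Euclidean lengths of each G1 segment: total = 91.00 mm.

91.00 mm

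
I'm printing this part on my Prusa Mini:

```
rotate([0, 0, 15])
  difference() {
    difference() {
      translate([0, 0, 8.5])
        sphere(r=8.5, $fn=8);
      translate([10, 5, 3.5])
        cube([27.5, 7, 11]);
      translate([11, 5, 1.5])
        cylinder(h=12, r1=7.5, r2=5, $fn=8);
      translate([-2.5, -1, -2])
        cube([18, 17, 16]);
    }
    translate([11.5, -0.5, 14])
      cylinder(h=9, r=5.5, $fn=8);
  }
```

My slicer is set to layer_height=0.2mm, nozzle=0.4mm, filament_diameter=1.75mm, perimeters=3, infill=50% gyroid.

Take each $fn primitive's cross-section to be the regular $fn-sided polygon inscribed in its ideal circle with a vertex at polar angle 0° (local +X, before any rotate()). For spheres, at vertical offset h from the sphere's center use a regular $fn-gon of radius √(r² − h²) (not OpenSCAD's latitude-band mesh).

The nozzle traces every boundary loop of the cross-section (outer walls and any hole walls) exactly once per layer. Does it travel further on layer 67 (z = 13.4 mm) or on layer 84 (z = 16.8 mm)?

Layer 67 (z = 13.4): the sphere: section is a regular 8-gon, circumradius = √(r²−h²) = √(8.5²−4.9²) = 6.946 (perimeter = 2·8·6.946·sin(180°/8) = 42.53 mm); the cube at (10, 5) is present — its section is the full 27.5×7 rectangle (perimeter 69.00 mm); the cone at (11, 5) (r1=7.5→r2=5) has section circumradius 5.021 here — a regular 8-gon (perimeter = 2·8·5.021·sin(180°/8) = 30.74 mm); the cube at (-2.5, -1) (footprint 18×17) is included at this height (perimeter 70.00 mm); Subtracting the remaining from the first: starting from the r=8.5 sphere, the 27.5×7 cube at (10, 5) misses the remaining region (no effect); the cone at (11, 5) misses the remaining region (no effect); the 18×17 cube at (-2.5, -1) partially overlaps it — only the 59.42 mm² overlap (of its 306.00 mm²) is removed, clipping the outline — boundary = 44.05 mm; the cylinder at (11.5, -0.5) does not reach this height (z outside [14, 23]); Subtracting the remaining from the first: none of the subtracted shapes is present at this height, so the result so far is unchanged — boundary = 44.05 mm; (rotated 15° about Z; rotation is an isometry so areas/perimeters/island counts are preserved). So its perimeter = 44.05 mm. Layer 84 (z = 16.8): the sphere: section is a regular 8-gon, circumradius = √(r²−h²) = √(8.5²−8.3²) = 1.833 (perimeter = 2·8·1.833·sin(180°/8) = 11.22 mm); the cube at (10, 5) is not intersected at this z (z outside [3.5, 14.5]); the cone at (11, 5) is absent (z outside [1.5, 13.5]); the cube at (-2.5, -1) is not intersected at this z (z outside [-2, 14]); Taking the first minus the rest: none of the subtracted shapes is present at this height, so the r=8.5 sphere is unchanged — boundary = 11.22 mm; the r=5.5 cylinder at (11.5, -0.5) contributes a regular 8-gon of circumradius 5.5 (perimeter = 2·8·5.500·sin(180°/8) = 33.68 mm); Taking the first minus the rest: starting from the result so far, the r=5.5 cylinder at (11.5, -0.5) misses the remaining region (no effect) — boundary = 11.22 mm; (whole slice rotated 15° about Z — lengths, areas and connectivity unchanged). So its perimeter = 11.22 mm. Layer 67 is larger (44.05 vs 11.22 mm).

layer 67 (z = 13.4 mm)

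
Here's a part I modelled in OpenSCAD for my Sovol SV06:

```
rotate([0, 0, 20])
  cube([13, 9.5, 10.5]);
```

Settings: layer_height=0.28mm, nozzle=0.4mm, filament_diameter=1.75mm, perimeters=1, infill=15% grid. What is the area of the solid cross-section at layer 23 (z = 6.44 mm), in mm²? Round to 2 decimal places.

123.50 mm²

At z = 6.44 mm: the cube is present — its section is the full 13×9.5 rectangle (area 123.50 mm²); (whole slice rotated 20° about Z — lengths, areas and connectivity unchanged). Overall, the cross-section is a single solid region. Net area = 123.50 mm².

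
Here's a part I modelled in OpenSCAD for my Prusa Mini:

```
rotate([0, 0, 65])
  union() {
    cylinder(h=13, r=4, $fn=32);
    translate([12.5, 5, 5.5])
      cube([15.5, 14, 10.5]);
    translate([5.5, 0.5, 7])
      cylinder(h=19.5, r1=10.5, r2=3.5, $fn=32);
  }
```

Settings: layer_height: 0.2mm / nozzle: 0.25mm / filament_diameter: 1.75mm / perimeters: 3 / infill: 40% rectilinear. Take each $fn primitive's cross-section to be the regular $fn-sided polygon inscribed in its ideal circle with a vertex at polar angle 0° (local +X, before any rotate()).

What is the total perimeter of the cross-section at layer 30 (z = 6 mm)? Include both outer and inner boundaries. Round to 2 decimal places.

At z = 6 mm: the r=4 cylinder contributes a regular 32-gon of circumradius 4 (perimeter = 2·32·4.000·sin(180°/32) = 25.09 mm); the cube at (12.5, 5) is present — its section is the full 15.5×14 rectangle (perimeter 59.00 mm); the cone at (5.5, 0.5) is absent (z outside [7, 26.5]); Merging all regions: the 2 present regions are separate (no shared area or edge), so areas and boundary lengths simply add and each stays a separate island — boundary = 84.09 mm; (rotated 65° about Z; rotation is an isometry so areas/perimeters/island counts are preserved). Overall, the cross-section has 2 separate islands. Total boundary length (outer) = 84.09 mm.

84.09 mm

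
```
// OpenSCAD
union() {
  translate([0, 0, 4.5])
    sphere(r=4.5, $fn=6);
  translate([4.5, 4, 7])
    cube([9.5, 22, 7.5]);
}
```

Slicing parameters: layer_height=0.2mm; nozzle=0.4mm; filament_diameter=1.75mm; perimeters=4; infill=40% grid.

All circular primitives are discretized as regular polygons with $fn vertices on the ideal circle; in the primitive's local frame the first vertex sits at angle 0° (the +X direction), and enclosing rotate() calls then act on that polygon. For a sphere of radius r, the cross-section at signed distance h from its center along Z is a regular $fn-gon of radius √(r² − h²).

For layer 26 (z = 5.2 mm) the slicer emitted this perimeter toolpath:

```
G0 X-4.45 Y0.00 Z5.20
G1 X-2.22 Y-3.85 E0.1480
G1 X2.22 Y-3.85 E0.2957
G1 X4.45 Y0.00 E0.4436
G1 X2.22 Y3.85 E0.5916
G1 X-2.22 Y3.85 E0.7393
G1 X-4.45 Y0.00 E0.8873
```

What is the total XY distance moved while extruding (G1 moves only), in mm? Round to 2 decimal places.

26.68 mm

Sum the Euclidean lengths of each G1 segment: total = 26.68 mm.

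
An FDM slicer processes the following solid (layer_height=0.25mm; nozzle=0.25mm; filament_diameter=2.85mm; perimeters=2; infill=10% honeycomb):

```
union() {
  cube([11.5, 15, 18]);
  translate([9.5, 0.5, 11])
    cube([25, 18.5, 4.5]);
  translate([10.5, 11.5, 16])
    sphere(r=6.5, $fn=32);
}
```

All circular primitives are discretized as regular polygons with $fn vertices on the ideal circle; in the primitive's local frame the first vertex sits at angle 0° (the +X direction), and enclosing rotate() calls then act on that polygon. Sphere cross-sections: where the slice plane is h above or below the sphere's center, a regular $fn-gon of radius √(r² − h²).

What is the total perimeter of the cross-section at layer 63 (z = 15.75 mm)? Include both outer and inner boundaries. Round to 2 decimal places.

At z = 15.75 mm: the cube (footprint 11.5×15) is included at this height (perimeter 53.00 mm); the cube at (9.5, 0.5) is not intersected at this z (z outside [11, 15.5]); the r=6.5 sphere at (10.5, 11.5) contributes a regular 32-gon of circumradius √(6.5²−0.25²) = 6.495 (perimeter = 2·32·6.495·sin(180°/32) = 40.74 mm); Combining (union): the regions partially overlap (shared area 64.37 mm²), so the edge portions inside another operand are dropped and the merged outline is re-measured after clipping — boundary = 62.50 mm. Overall, the cross-section is a single solid region. Total boundary length (outer) = 62.50 mm.

62.50 mm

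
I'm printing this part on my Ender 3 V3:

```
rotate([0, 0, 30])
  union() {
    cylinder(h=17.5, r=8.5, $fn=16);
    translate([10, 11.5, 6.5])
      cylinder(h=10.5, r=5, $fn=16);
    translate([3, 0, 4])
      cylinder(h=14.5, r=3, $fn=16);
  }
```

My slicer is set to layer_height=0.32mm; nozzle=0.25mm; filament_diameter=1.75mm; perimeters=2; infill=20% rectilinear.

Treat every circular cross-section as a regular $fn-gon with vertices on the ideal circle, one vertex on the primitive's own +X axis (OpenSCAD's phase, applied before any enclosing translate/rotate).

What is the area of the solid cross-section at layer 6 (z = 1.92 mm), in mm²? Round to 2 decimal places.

221.19 mm²

At z = 1.92 mm: the cylinder: section is a regular 16-gon, circumradius r=8.5 (area = (16/2)·8.500²·sin(360°/16) = 221.19 mm²); the cylinder at (10, 11.5) is not intersected at this z (z outside [6.5, 17]); the cylinder at (3, 0) does not reach this height (z outside [4, 18.5]); Merging all regions: only the r=8.5 cylinder is present, so the union is just that shape — area = 221.19 mm²; (rotated 30° about Z; rotation is an isometry so areas/perimeters/island counts are preserved). Overall, the cross-section is a single solid region. Net area = 221.19 mm².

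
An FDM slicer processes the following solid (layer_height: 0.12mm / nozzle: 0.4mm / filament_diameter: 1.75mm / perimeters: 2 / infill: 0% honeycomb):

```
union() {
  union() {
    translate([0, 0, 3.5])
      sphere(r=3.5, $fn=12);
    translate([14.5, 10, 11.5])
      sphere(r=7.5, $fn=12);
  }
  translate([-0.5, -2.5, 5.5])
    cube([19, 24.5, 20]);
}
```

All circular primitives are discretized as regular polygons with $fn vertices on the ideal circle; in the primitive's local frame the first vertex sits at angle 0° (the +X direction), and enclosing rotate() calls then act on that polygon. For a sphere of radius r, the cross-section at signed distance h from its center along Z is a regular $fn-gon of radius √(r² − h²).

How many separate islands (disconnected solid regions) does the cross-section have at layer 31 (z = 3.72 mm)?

1

At z = 3.72 mm: the sphere: section is a regular 12-gon, circumradius = √(r²−h²) = √(3.5²−0.22²) = 3.493; the sphere at (14.5, 10) is absent (|z−center|=7.780 > r=7.5); Taking the union: only the r=3.5 sphere is present, so the union is just that shape — 1 connected region; the cube at (-0.5, -2.5) is not intersected at this z (z outside [5.5, 25.5]); Taking the union: only the result so far is present, so the union is just that shape — 1 connected region. Overall, the cross-section is a single solid region. Island count = 1.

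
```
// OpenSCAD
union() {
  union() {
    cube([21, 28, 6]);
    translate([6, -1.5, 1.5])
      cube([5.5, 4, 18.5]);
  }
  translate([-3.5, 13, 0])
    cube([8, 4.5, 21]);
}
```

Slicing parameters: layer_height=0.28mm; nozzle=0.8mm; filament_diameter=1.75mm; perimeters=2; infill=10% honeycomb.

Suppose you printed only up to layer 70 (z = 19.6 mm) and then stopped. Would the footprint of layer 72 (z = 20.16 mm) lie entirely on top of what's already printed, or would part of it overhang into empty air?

Compare the two slices. At z = 19.6: the cube is not intersected at this z (z outside [0, 6]); the cube at (6, -1.5) is present — its section is the full 5.5×4 rectangle (area 22.00 mm²); Combining (union): only the 5.5×4 cube at (6, -1.5) is present, so the union is just that shape — area = 22.00 mm²; the cube at (-3.5, 13) is present — its section is the full 8×4.5 rectangle (area 36.00 mm²); Combining (union): the 2 present regions are separate (no shared area or edge), so areas and boundary lengths simply add and each stays a separate island — area = 58.00 mm². At z = 20.16: the cube is absent (z outside [0, 6]); the cube at (6, -1.5) does not reach this height (z outside [1.5, 20]); Combining (union): nothing is present at this height; the cube at (-3.5, 13) (footprint 8×4.5) is included at this height (area 36.00 mm²); Combining (union): only the 8×4.5 cube at (-3.5, 13) is present, so the union is just that shape — area = 36.00 mm². Checking containment: the cross-section at z = 20.16 is a subset of the cross-section at z = 19.6.

entirely on top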